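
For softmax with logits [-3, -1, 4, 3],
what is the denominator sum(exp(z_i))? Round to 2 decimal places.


Denom = e^-3=0.0498 + e^-1=0.3679 + e^4=54.5982 + e^3=20.0855. Sum = 75.1014, which rounds to 75.10.

75.10


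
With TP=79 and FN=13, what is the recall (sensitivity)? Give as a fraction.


Recall = TP / (TP + FN) = 79 / 92 = 79/92.

79/92


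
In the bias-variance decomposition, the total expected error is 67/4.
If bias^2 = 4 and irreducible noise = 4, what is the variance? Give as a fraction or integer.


Total error = bias^2 + variance + irreducible noise. So variance = 67/4 - 4 - 4 = 35/4.

35/4


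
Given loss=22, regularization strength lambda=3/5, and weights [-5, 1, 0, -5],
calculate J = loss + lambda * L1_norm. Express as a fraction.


L1 norm = sum(|w|) = 11. J = 22 + 3/5 * 11 = 143/5.

143/5


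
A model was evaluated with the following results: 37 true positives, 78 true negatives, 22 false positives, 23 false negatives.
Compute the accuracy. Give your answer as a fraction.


Accuracy = (TP + TN) / (TP + TN + FP + FN) = (37 + 78) / 160 = 23/32.

23/32


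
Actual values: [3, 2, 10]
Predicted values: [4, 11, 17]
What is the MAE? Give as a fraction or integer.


MAE = (1/3) * (|3-4|=1 + |2-11|=9 + |10-17|=7). Sum = 17. MAE = 17/3.

17/3


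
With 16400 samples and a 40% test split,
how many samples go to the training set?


Test set = 16400 * 40% = 6560. Training set = 16400 - 6560 = 9840.

9840


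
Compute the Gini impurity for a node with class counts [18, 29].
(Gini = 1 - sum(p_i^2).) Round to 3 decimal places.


Total = 47. Proportions: 18/47, 29/47. sum(p_i^2) = 0.5274. Gini = 1 - 0.5274 = 0.4726, which rounds to 0.473.

0.473


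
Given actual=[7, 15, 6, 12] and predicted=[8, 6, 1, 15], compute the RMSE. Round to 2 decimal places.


MSE = 29.0000. RMSE = sqrt(29.0000) = 5.39.

5.39


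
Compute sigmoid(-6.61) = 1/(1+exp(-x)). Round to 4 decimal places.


sigma(-6.61) = 1/(1+e^(6.61)) = 1/(1+742.483019) = 1/743.483019 = 0.0013.

0.0013


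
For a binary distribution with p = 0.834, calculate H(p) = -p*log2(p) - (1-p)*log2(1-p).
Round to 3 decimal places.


H = -0.834*log2(0.834) - 0.166*log2(0.166) = 0.648.

0.648


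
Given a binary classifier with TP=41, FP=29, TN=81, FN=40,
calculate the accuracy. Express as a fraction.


Accuracy = (TP + TN) / (TP + TN + FP + FN) = (41 + 81) / 191 = 122/191.

122/191


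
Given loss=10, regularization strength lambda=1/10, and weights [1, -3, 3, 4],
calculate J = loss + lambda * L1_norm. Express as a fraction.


L1 norm = sum(|w|) = 11. J = 10 + 1/10 * 11 = 111/10.

111/10


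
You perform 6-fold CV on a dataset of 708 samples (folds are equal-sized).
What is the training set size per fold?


Each validation fold has 708/6 = 118 samples. Training set = 708 - 118 = 590.

590


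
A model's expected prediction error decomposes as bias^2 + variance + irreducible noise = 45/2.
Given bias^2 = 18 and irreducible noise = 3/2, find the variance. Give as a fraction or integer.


Total error = bias^2 + variance + irreducible noise. So variance = 45/2 - 18 - 3/2 = 3.

3


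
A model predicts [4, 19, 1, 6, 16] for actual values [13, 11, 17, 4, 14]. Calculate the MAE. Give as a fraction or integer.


MAE = (1/5) * (|13-4|=9 + |11-19|=8 + |17-1|=16 + |4-6|=2 + |14-16|=2). Sum = 37. MAE = 37/5.

37/5


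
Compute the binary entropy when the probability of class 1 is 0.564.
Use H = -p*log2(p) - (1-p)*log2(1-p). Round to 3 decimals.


H = -0.564*log2(0.564) - 0.436*log2(0.436) = 0.988.

0.988


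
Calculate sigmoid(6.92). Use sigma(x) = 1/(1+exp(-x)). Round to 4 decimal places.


sigma(6.92) = 1/(1+e^(-6.92)) = 1/(1+0.000988) = 1/1.000988 = 0.9990.

0.9990


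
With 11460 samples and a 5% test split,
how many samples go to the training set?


Test set = 11460 * 5% = 573. Training set = 11460 - 573 = 10887.

10887


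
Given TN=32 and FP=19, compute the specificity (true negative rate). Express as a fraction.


Specificity = TN / (TN + FP) = 32 / 51 = 32/51.

32/51


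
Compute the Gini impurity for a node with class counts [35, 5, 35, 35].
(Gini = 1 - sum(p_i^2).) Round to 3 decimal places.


Total = 110. Proportions: 35/110, 5/110, 35/110, 35/110. sum(p_i^2) = 0.3058. Gini = 1 - 0.3058 = 0.6942, which rounds to 0.694.

0.694


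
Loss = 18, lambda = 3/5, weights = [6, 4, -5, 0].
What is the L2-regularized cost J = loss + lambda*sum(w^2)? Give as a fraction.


L2 sq norm = sum(w^2) = 77. J = 18 + 3/5 * 77 = 321/5.

321/5


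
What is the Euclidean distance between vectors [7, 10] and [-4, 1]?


d = sqrt(sum of squared differences). (7--4)^2=121, (10-1)^2=81. Sum = 202.

sqrt(202)


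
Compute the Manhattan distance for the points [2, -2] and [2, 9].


d = sum of absolute differences: |2-2|=0 + |-2-9|=11 = 11.

11


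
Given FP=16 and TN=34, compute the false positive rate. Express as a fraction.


FPR = FP / (FP + TN) = 16 / 50 = 8/25.

8/25


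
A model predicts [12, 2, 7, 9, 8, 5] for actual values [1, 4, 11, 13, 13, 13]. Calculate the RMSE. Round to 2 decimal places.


MSE = 41.0000. RMSE = sqrt(41.0000) = 6.40.

6.40


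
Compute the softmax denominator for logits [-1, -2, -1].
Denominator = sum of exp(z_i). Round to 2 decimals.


Denom = e^-1=0.3679 + e^-2=0.1353 + e^-1=0.3679. Sum = 0.8711, which rounds to 0.87.

0.87


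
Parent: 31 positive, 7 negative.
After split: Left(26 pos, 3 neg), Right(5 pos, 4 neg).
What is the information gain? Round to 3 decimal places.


H(parent) = 0.6892. H(left) = 0.4798, H(right) = 0.9911. Weighted = (29/38)*0.4798 + (9/38)*0.9911 = 0.6009. IG = 0.6892 - 0.6009 = 0.0883, which rounds to 0.088.

0.088


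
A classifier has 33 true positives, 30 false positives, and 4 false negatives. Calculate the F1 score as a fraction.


Precision = 33/63 = 11/21. Recall = 33/37 = 33/37. F1 = 2*P*R/(P+R) = 33/50.

33/50


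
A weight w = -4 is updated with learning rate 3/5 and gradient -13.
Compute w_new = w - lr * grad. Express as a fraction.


w_new = -4 - 3/5 * -13 = -4 - -39/5 = 19/5.

19/5


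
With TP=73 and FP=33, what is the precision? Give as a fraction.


Precision = TP / (TP + FP) = 73 / 106 = 73/106.

73/106


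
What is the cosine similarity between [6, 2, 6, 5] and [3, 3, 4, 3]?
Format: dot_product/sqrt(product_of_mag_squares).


dot = 63. |a|^2 = 101, |b|^2 = 43. cos = 63/sqrt(4343).

63/sqrt(4343)


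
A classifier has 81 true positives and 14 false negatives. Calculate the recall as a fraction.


Recall = TP / (TP + FN) = 81 / 95 = 81/95.

81/95


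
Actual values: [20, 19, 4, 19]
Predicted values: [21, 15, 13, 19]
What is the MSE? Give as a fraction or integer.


MSE = (1/4) * ((20-21)^2=1 + (19-15)^2=16 + (4-13)^2=81 + (19-19)^2=0). Sum = 98. MSE = 49/2.

49/2


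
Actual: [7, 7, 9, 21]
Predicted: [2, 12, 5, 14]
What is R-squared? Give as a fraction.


Mean(y) = 11. SS_res = 115. SS_tot = 136. R^2 = 1 - 115/(136) = 21/136.

21/136


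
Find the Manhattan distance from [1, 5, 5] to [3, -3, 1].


d = sum of absolute differences: |1-3|=2 + |5--3|=8 + |5-1|=4 = 14.

14


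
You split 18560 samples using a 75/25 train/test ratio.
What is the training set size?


Test set = 18560 * 25% = 4640. Training set = 18560 - 4640 = 13920.

13920


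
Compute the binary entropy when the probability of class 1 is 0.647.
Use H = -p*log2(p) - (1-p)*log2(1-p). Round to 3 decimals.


H = -0.647*log2(0.647) - 0.353*log2(0.353) = 0.937.

0.937


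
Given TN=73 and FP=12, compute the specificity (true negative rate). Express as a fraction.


Specificity = TN / (TN + FP) = 73 / 85 = 73/85.

73/85


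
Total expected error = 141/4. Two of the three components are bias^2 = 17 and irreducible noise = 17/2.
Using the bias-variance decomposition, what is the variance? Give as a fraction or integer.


Total error = bias^2 + variance + irreducible noise. So variance = 141/4 - 17 - 17/2 = 39/4.

39/4


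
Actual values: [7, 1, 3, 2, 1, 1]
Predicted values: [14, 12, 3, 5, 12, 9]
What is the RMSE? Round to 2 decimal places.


MSE = 60.6667. RMSE = sqrt(60.6667) = 7.79.

7.79


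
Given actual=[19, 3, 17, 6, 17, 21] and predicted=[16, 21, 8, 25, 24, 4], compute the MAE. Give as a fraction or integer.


MAE = (1/6) * (|19-16|=3 + |3-21|=18 + |17-8|=9 + |6-25|=19 + |17-24|=7 + |21-4|=17). Sum = 73. MAE = 73/6.

73/6


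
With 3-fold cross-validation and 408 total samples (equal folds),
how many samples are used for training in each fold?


Each validation fold has 408/3 = 136 samples. Training set = 408 - 136 = 272.

272


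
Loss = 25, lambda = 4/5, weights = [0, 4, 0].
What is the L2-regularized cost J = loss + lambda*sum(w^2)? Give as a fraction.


L2 sq norm = sum(w^2) = 16. J = 25 + 4/5 * 16 = 189/5.

189/5


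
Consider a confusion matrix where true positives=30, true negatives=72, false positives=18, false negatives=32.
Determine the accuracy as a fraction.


Accuracy = (TP + TN) / (TP + TN + FP + FN) = (30 + 72) / 152 = 51/76.

51/76


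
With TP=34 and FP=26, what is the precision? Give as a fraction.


Precision = TP / (TP + FP) = 34 / 60 = 17/30.

17/30


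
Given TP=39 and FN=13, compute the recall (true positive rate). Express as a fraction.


Recall = TP / (TP + FN) = 39 / 52 = 3/4.

3/4


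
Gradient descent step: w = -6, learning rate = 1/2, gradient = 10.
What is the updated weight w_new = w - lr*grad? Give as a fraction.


w_new = -6 - 1/2 * 10 = -6 - 5 = -11.

-11


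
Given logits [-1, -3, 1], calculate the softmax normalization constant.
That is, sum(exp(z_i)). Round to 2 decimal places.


Denom = e^-1=0.3679 + e^-3=0.0498 + e^1=2.7183. Sum = 3.1360, which rounds to 3.14.

3.14


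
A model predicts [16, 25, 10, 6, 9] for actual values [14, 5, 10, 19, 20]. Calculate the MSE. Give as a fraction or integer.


MSE = (1/5) * ((14-16)^2=4 + (5-25)^2=400 + (10-10)^2=0 + (19-6)^2=169 + (20-9)^2=121). Sum = 694. MSE = 694/5.

694/5


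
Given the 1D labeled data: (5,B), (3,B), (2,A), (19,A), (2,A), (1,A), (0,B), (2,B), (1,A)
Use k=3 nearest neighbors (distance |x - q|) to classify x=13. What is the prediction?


Distances: |5-13|=8, |3-13|=10, |2-13|=11, |19-13|=6, |2-13|=11, |1-13|=12, |0-13|=13, |2-13|=11, |1-13|=12. 3 nearest: (19,A), (5,B), (3,B). Counts: {'A': 1, 'B': 2}. Majority class: B.

B


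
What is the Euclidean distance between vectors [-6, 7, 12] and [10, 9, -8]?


d = sqrt(sum of squared differences). (-6-10)^2=256, (7-9)^2=4, (12--8)^2=400. Sum = 660.

sqrt(660)


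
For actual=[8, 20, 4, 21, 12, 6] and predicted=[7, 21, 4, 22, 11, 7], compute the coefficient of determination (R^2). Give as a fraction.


Mean(y) = 71/6. SS_res = 5. SS_tot = 1565/6. R^2 = 1 - 5/(1565/6) = 307/313.

307/313


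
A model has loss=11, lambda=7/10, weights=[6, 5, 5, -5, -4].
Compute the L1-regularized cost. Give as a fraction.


L1 norm = sum(|w|) = 25. J = 11 + 7/10 * 25 = 57/2.

57/2


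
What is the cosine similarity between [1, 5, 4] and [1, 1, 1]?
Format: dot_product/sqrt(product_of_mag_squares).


dot = 10. |a|^2 = 42, |b|^2 = 3. cos = 10/sqrt(126).

10/sqrt(126)


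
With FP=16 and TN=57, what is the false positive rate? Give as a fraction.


FPR = FP / (FP + TN) = 16 / 73 = 16/73.

16/73


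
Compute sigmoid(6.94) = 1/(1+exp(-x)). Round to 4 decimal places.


sigma(6.94) = 1/(1+e^(-6.94)) = 1/(1+0.000968) = 1/1.000968 = 0.9990.

0.9990


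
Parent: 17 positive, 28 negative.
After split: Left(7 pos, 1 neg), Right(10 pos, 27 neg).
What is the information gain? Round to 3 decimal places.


H(parent) = 0.9565. H(left) = 0.5436, H(right) = 0.8419. Weighted = (8/45)*0.5436 + (37/45)*0.8419 = 0.7889. IG = 0.9565 - 0.7889 = 0.1676, which rounds to 0.168.

0.168


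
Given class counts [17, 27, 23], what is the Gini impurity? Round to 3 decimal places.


Total = 67. Proportions: 17/67, 27/67, 23/67. sum(p_i^2) = 0.3446. Gini = 1 - 0.3446 = 0.6554, which rounds to 0.655.

0.655


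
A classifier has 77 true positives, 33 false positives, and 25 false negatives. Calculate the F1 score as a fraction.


Precision = 77/110 = 7/10. Recall = 77/102 = 77/102. F1 = 2*P*R/(P+R) = 77/106.

77/106


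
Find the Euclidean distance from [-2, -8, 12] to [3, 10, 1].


d = sqrt(sum of squared differences). (-2-3)^2=25, (-8-10)^2=324, (12-1)^2=121. Sum = 470.

sqrt(470)


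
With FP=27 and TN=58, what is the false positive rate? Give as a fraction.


FPR = FP / (FP + TN) = 27 / 85 = 27/85.

27/85


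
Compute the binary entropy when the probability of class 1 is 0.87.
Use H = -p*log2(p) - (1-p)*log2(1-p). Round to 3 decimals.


H = -0.87*log2(0.87) - 0.13*log2(0.13) = 0.557.

0.557


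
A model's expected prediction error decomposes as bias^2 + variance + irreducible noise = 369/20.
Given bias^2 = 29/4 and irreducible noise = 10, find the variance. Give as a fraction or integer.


Total error = bias^2 + variance + irreducible noise. So variance = 369/20 - 29/4 - 10 = 6/5.

6/5


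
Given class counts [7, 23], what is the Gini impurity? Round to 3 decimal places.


Total = 30. Proportions: 7/30, 23/30. sum(p_i^2) = 0.6422. Gini = 1 - 0.6422 = 0.3578, which rounds to 0.358.

0.358


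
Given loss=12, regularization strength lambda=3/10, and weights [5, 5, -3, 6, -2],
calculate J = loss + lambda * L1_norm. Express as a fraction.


L1 norm = sum(|w|) = 21. J = 12 + 3/10 * 21 = 183/10.

183/10


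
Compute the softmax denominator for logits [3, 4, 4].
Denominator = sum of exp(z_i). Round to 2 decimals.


Denom = e^3=20.0855 + e^4=54.5982 + e^4=54.5982. Sum = 129.2819, which rounds to 129.28.

129.28


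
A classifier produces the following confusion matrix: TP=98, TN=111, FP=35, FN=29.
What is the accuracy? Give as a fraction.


Accuracy = (TP + TN) / (TP + TN + FP + FN) = (98 + 111) / 273 = 209/273.

209/273


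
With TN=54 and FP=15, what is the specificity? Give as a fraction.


Specificity = TN / (TN + FP) = 54 / 69 = 18/23.

18/23


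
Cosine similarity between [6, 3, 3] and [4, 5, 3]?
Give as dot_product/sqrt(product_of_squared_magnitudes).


dot = 48. |a|^2 = 54, |b|^2 = 50. cos = 48/sqrt(2700).

48/sqrt(2700)


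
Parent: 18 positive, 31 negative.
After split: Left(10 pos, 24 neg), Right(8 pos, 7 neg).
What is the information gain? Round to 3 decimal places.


H(parent) = 0.9486. H(left) = 0.8740, H(right) = 0.9968. Weighted = (34/49)*0.8740 + (15/49)*0.9968 = 0.9116. IG = 0.9486 - 0.9116 = 0.0370, which rounds to 0.037.

0.037


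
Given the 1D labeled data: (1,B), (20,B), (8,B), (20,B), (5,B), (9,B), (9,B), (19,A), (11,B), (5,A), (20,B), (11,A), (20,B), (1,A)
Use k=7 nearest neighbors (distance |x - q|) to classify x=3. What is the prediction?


Distances: |1-3|=2, |20-3|=17, |8-3|=5, |20-3|=17, |5-3|=2, |9-3|=6, |9-3|=6, |19-3|=16, |11-3|=8, |5-3|=2, |20-3|=17, |11-3|=8, |20-3|=17, |1-3|=2. 7 nearest: (5,A), (1,A), (1,B), (5,B), (8,B), (9,B), (9,B). Counts: {'A': 2, 'B': 5}. Majority class: B.

B


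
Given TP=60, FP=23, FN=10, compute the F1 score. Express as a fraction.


Precision = 60/83 = 60/83. Recall = 60/70 = 6/7. F1 = 2*P*R/(P+R) = 40/51.

40/51


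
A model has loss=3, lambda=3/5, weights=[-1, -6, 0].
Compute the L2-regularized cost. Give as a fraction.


L2 sq norm = sum(w^2) = 37. J = 3 + 3/5 * 37 = 126/5.

126/5


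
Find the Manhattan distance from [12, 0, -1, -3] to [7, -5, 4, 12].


d = sum of absolute differences: |12-7|=5 + |0--5|=5 + |-1-4|=5 + |-3-12|=15 = 30.

30


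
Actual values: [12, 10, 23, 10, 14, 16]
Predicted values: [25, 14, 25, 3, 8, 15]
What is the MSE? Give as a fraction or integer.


MSE = (1/6) * ((12-25)^2=169 + (10-14)^2=16 + (23-25)^2=4 + (10-3)^2=49 + (14-8)^2=36 + (16-15)^2=1). Sum = 275. MSE = 275/6.

275/6


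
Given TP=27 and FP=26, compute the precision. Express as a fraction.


Precision = TP / (TP + FP) = 27 / 53 = 27/53.

27/53


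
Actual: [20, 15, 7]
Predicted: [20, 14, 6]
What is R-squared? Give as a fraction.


Mean(y) = 14. SS_res = 2. SS_tot = 86. R^2 = 1 - 2/(86) = 42/43.

42/43


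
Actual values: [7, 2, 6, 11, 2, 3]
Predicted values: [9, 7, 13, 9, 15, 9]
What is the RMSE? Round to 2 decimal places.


MSE = 47.8333. RMSE = sqrt(47.8333) = 6.92.

6.92


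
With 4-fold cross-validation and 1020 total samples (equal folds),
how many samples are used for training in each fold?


Each validation fold has 1020/4 = 255 samples. Training set = 1020 - 255 = 765.

765


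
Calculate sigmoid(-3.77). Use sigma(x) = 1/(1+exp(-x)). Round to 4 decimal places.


sigma(-3.77) = 1/(1+e^(3.77)) = 1/(1+43.380065) = 1/44.380065 = 0.0225.

0.0225


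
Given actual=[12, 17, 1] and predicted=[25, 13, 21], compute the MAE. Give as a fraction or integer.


MAE = (1/3) * (|12-25|=13 + |17-13|=4 + |1-21|=20). Sum = 37. MAE = 37/3.

37/3


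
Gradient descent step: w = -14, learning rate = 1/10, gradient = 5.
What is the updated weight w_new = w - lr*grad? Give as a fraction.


w_new = -14 - 1/10 * 5 = -14 - 1/2 = -29/2.

-29/2


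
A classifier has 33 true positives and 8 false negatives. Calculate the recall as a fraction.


Recall = TP / (TP + FN) = 33 / 41 = 33/41.

33/41


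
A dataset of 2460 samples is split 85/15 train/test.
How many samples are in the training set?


Test set = 2460 * 15% = 369. Training set = 2460 - 369 = 2091.

2091


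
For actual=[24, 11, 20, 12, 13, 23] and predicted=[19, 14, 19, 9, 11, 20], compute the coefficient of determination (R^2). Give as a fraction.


Mean(y) = 103/6. SS_res = 57. SS_tot = 1025/6. R^2 = 1 - 57/(1025/6) = 683/1025.

683/1025


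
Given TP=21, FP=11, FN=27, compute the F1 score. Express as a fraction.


Precision = 21/32 = 21/32. Recall = 21/48 = 7/16. F1 = 2*P*R/(P+R) = 21/40.

21/40


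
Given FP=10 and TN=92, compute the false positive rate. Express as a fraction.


FPR = FP / (FP + TN) = 10 / 102 = 5/51.

5/51


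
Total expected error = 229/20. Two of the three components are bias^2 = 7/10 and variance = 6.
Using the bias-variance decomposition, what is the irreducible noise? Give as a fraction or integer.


Total error = bias^2 + variance + irreducible noise. So irreducible noise = 229/20 - 7/10 - 6 = 19/4.

19/4


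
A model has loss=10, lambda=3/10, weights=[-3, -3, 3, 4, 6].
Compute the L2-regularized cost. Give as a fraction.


L2 sq norm = sum(w^2) = 79. J = 10 + 3/10 * 79 = 337/10.

337/10


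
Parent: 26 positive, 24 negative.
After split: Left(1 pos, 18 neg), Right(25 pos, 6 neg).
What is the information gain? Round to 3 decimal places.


H(parent) = 0.9988. H(left) = 0.2975, H(right) = 0.7088. Weighted = (19/50)*0.2975 + (31/50)*0.7088 = 0.5525. IG = 0.9988 - 0.5525 = 0.4463, which rounds to 0.446.

0.446


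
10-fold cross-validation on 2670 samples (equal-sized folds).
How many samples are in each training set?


Each validation fold has 2670/10 = 267 samples. Training set = 2670 - 267 = 2403.

2403


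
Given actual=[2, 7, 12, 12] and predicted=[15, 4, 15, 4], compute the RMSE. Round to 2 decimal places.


MSE = 62.7500. RMSE = sqrt(62.7500) = 7.92.

7.92


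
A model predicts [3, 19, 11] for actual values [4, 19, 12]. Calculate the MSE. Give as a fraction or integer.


MSE = (1/3) * ((4-3)^2=1 + (19-19)^2=0 + (12-11)^2=1). Sum = 2. MSE = 2/3.

2/3


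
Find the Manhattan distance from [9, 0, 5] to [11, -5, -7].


d = sum of absolute differences: |9-11|=2 + |0--5|=5 + |5--7|=12 = 19.

19


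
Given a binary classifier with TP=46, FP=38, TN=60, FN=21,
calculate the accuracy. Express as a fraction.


Accuracy = (TP + TN) / (TP + TN + FP + FN) = (46 + 60) / 165 = 106/165.

106/165


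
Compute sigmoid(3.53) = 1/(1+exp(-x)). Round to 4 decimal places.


sigma(3.53) = 1/(1+e^(-3.53)) = 1/(1+0.029305) = 1/1.029305 = 0.9715.

0.9715


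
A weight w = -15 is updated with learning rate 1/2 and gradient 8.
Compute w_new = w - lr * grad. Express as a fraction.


w_new = -15 - 1/2 * 8 = -15 - 4 = -19.

-19


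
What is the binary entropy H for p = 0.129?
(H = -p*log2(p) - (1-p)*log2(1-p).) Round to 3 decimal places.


H = -0.129*log2(0.129) - 0.871*log2(0.871) = 0.555.

0.555


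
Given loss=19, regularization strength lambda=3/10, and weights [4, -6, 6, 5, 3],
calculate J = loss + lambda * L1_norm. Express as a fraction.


L1 norm = sum(|w|) = 24. J = 19 + 3/10 * 24 = 131/5.

131/5


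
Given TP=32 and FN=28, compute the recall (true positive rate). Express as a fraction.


Recall = TP / (TP + FN) = 32 / 60 = 8/15.

8/15


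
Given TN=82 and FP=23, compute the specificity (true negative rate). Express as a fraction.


Specificity = TN / (TN + FP) = 82 / 105 = 82/105.

82/105


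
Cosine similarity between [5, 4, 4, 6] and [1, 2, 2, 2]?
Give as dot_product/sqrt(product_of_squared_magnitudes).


dot = 33. |a|^2 = 93, |b|^2 = 13. cos = 33/sqrt(1209).

33/sqrt(1209)


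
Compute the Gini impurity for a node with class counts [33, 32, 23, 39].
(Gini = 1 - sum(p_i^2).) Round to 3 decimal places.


Total = 127. Proportions: 33/127, 32/127, 23/127, 39/127. sum(p_i^2) = 0.2581. Gini = 1 - 0.2581 = 0.7419, which rounds to 0.742.

0.742


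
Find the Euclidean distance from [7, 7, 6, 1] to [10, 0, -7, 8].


d = sqrt(sum of squared differences). (7-10)^2=9, (7-0)^2=49, (6--7)^2=169, (1-8)^2=49. Sum = 276.

sqrt(276)


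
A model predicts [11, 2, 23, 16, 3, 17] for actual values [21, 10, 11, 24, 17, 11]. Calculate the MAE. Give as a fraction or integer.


MAE = (1/6) * (|21-11|=10 + |10-2|=8 + |11-23|=12 + |24-16|=8 + |17-3|=14 + |11-17|=6). Sum = 58. MAE = 29/3.

29/3


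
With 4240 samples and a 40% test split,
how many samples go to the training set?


Test set = 4240 * 40% = 1696. Training set = 4240 - 1696 = 2544.

2544


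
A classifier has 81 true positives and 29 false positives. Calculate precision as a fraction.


Precision = TP / (TP + FP) = 81 / 110 = 81/110.

81/110


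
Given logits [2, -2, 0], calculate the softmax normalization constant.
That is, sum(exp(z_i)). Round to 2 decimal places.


Denom = e^2=7.3891 + e^-2=0.1353 + e^0=1.0000. Sum = 8.5244, which rounds to 8.52.

8.52


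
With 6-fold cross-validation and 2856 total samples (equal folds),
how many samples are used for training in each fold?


Each validation fold has 2856/6 = 476 samples. Training set = 2856 - 476 = 2380.

2380


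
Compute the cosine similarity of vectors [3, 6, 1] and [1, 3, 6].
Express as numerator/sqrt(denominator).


dot = 27. |a|^2 = 46, |b|^2 = 46. cos = 27/sqrt(2116).

27/sqrt(2116)


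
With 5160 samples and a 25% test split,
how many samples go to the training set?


Test set = 5160 * 25% = 1290. Training set = 5160 - 1290 = 3870.

3870


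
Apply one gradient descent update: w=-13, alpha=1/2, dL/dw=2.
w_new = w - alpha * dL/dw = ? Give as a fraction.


w_new = -13 - 1/2 * 2 = -13 - 1 = -14.

-14


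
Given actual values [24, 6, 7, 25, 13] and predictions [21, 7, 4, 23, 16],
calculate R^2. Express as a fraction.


Mean(y) = 15. SS_res = 32. SS_tot = 330. R^2 = 1 - 32/(330) = 149/165.

149/165


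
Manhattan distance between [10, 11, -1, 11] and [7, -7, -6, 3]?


d = sum of absolute differences: |10-7|=3 + |11--7|=18 + |-1--6|=5 + |11-3|=8 = 34.

34


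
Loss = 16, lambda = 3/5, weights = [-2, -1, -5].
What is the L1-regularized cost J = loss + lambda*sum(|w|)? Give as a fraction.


L1 norm = sum(|w|) = 8. J = 16 + 3/5 * 8 = 104/5.

104/5


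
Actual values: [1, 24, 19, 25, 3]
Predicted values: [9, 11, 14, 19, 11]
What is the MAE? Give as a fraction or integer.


MAE = (1/5) * (|1-9|=8 + |24-11|=13 + |19-14|=5 + |25-19|=6 + |3-11|=8). Sum = 40. MAE = 8.

8


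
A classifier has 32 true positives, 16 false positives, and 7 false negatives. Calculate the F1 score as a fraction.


Precision = 32/48 = 2/3. Recall = 32/39 = 32/39. F1 = 2*P*R/(P+R) = 64/87.

64/87


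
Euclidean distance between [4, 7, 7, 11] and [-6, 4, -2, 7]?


d = sqrt(sum of squared differences). (4--6)^2=100, (7-4)^2=9, (7--2)^2=81, (11-7)^2=16. Sum = 206.

sqrt(206)


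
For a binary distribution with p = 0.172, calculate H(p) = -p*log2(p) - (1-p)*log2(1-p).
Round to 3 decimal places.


H = -0.172*log2(0.172) - 0.828*log2(0.828) = 0.662.

0.662


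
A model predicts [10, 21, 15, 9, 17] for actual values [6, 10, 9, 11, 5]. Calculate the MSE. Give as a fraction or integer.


MSE = (1/5) * ((6-10)^2=16 + (10-21)^2=121 + (9-15)^2=36 + (11-9)^2=4 + (5-17)^2=144). Sum = 321. MSE = 321/5.

321/5


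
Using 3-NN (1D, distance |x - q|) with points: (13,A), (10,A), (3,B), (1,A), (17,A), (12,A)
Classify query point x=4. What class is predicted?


Distances: |13-4|=9, |10-4|=6, |3-4|=1, |1-4|=3, |17-4|=13, |12-4|=8. 3 nearest: (3,B), (1,A), (10,A). Counts: {'B': 1, 'A': 2}. Majority class: A.

A


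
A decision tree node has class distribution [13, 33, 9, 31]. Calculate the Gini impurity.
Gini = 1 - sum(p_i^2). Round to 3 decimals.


Total = 86. Proportions: 13/86, 33/86, 9/86, 31/86. sum(p_i^2) = 0.3110. Gini = 1 - 0.3110 = 0.6890, which rounds to 0.689.

0.689


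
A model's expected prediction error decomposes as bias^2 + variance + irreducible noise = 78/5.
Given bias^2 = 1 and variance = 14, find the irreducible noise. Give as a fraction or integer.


Total error = bias^2 + variance + irreducible noise. So irreducible noise = 78/5 - 1 - 14 = 3/5.

3/5


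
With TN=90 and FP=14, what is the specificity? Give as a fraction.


Specificity = TN / (TN + FP) = 90 / 104 = 45/52.

45/52


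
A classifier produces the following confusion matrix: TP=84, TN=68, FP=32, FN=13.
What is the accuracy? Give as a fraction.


Accuracy = (TP + TN) / (TP + TN + FP + FN) = (84 + 68) / 197 = 152/197.

152/197


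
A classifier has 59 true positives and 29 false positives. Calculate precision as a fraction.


Precision = TP / (TP + FP) = 59 / 88 = 59/88.

59/88


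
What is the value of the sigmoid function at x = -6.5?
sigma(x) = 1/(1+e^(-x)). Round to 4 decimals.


sigma(-6.5) = 1/(1+e^(6.5)) = 1/(1+665.141633) = 1/666.141633 = 0.0015.

0.0015


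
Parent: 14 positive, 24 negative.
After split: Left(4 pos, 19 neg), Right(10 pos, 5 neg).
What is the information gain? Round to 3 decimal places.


H(parent) = 0.9495. H(left) = 0.6666, H(right) = 0.9183. Weighted = (23/38)*0.6666 + (15/38)*0.9183 = 0.7660. IG = 0.9495 - 0.7660 = 0.1835, which rounds to 0.184.

0.184


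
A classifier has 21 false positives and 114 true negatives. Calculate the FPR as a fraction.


FPR = FP / (FP + TN) = 21 / 135 = 7/45.

7/45


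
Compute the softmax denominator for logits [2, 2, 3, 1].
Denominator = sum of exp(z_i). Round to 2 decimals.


Denom = e^2=7.3891 + e^2=7.3891 + e^3=20.0855 + e^1=2.7183. Sum = 37.5820, which rounds to 37.58.

37.58


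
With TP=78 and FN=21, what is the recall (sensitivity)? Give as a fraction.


Recall = TP / (TP + FN) = 78 / 99 = 26/33.

26/33


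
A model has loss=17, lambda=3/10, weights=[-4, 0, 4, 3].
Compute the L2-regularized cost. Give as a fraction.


L2 sq norm = sum(w^2) = 41. J = 17 + 3/10 * 41 = 293/10.

293/10


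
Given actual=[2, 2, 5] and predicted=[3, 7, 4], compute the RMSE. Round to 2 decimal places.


MSE = 9.0000. RMSE = sqrt(9.0000) = 3.00.

3.00


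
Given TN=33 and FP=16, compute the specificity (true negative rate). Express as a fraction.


Specificity = TN / (TN + FP) = 33 / 49 = 33/49.

33/49


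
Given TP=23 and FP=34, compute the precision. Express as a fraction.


Precision = TP / (TP + FP) = 23 / 57 = 23/57.

23/57


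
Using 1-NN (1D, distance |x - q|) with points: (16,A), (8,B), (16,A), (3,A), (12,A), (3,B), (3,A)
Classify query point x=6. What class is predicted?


Distances: |16-6|=10, |8-6|=2, |16-6|=10, |3-6|=3, |12-6|=6, |3-6|=3, |3-6|=3. 1 nearest: (8,B). Counts: {'B': 1}. Majority class: B.

B


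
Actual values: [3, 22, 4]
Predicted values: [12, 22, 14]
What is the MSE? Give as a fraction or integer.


MSE = (1/3) * ((3-12)^2=81 + (22-22)^2=0 + (4-14)^2=100). Sum = 181. MSE = 181/3.

181/3


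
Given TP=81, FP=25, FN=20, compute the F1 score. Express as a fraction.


Precision = 81/106 = 81/106. Recall = 81/101 = 81/101. F1 = 2*P*R/(P+R) = 18/23.

18/23


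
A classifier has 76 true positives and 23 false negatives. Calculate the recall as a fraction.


Recall = TP / (TP + FN) = 76 / 99 = 76/99.

76/99


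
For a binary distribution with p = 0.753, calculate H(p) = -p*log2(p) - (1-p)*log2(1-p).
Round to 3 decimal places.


H = -0.753*log2(0.753) - 0.247*log2(0.247) = 0.806.

0.806


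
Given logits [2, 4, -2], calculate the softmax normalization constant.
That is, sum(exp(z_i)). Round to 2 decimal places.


Denom = e^2=7.3891 + e^4=54.5982 + e^-2=0.1353. Sum = 62.1226, which rounds to 62.12.

62.12


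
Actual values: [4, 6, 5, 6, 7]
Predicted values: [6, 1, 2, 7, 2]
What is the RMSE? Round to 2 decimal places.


MSE = 12.8000. RMSE = sqrt(12.8000) = 3.58.

3.58


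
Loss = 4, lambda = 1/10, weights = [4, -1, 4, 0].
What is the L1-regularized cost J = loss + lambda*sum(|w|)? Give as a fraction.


L1 norm = sum(|w|) = 9. J = 4 + 1/10 * 9 = 49/10.

49/10


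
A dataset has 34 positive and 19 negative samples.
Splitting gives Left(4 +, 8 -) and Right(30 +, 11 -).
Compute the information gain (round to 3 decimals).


H(parent) = 0.9414. H(left) = 0.9183, H(right) = 0.8390. Weighted = (12/53)*0.9183 + (41/53)*0.8390 = 0.8570. IG = 0.9414 - 0.8570 = 0.0844, which rounds to 0.084.

0.084


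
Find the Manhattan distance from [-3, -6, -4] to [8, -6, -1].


d = sum of absolute differences: |-3-8|=11 + |-6--6|=0 + |-4--1|=3 = 14.

14


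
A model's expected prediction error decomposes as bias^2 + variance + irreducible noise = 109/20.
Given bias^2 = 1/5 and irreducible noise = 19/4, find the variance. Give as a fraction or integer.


Total error = bias^2 + variance + irreducible noise. So variance = 109/20 - 1/5 - 19/4 = 1/2.

1/2


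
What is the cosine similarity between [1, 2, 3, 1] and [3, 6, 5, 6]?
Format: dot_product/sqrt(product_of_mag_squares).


dot = 36. |a|^2 = 15, |b|^2 = 106. cos = 36/sqrt(1590).

36/sqrt(1590)


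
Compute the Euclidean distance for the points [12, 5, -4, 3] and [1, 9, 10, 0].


d = sqrt(sum of squared differences). (12-1)^2=121, (5-9)^2=16, (-4-10)^2=196, (3-0)^2=9. Sum = 342.

sqrt(342)


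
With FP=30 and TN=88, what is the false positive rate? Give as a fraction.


FPR = FP / (FP + TN) = 30 / 118 = 15/59.

15/59


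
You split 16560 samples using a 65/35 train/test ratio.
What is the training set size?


Test set = 16560 * 35% = 5796. Training set = 16560 - 5796 = 10764.

10764


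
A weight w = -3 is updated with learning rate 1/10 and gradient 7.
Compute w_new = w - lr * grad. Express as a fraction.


w_new = -3 - 1/10 * 7 = -3 - 7/10 = -37/10.

-37/10


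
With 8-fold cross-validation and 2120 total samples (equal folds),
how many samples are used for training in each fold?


Each validation fold has 2120/8 = 265 samples. Training set = 2120 - 265 = 1855.

1855


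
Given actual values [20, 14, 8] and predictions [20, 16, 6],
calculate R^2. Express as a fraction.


Mean(y) = 14. SS_res = 8. SS_tot = 72. R^2 = 1 - 8/(72) = 8/9.

8/9


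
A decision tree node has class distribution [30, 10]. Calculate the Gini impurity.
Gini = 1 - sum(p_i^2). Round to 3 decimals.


Total = 40. Proportions: 30/40, 10/40. sum(p_i^2) = 0.6250. Gini = 1 - 0.6250 = 0.3750, which rounds to 0.375.

0.375


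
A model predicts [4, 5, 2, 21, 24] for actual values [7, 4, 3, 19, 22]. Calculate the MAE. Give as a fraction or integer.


MAE = (1/5) * (|7-4|=3 + |4-5|=1 + |3-2|=1 + |19-21|=2 + |22-24|=2). Sum = 9. MAE = 9/5.

9/5


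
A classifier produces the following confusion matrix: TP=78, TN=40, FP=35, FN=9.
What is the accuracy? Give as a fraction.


Accuracy = (TP + TN) / (TP + TN + FP + FN) = (78 + 40) / 162 = 59/81.

59/81


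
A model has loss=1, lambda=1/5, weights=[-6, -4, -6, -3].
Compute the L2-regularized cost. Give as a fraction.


L2 sq norm = sum(w^2) = 97. J = 1 + 1/5 * 97 = 102/5.

102/5


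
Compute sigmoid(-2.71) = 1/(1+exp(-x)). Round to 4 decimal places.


sigma(-2.71) = 1/(1+e^(2.71)) = 1/(1+15.029276) = 1/16.029276 = 0.0624.

0.0624


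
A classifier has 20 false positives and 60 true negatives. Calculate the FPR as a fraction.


FPR = FP / (FP + TN) = 20 / 80 = 1/4.

1/4


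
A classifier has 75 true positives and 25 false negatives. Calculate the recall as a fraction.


Recall = TP / (TP + FN) = 75 / 100 = 3/4.

3/4


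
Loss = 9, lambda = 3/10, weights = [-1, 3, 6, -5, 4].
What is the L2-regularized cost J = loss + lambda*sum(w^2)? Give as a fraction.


L2 sq norm = sum(w^2) = 87. J = 9 + 3/10 * 87 = 351/10.

351/10


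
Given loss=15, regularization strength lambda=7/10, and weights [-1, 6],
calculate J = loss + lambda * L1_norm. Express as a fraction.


L1 norm = sum(|w|) = 7. J = 15 + 7/10 * 7 = 199/10.

199/10


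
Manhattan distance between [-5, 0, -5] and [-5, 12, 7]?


d = sum of absolute differences: |-5--5|=0 + |0-12|=12 + |-5-7|=12 = 24.

24


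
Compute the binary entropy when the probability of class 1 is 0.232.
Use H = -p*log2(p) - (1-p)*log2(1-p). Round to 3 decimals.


H = -0.232*log2(0.232) - 0.768*log2(0.768) = 0.781.

0.781


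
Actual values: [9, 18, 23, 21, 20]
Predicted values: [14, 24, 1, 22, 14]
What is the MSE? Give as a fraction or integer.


MSE = (1/5) * ((9-14)^2=25 + (18-24)^2=36 + (23-1)^2=484 + (21-22)^2=1 + (20-14)^2=36). Sum = 582. MSE = 582/5.

582/5


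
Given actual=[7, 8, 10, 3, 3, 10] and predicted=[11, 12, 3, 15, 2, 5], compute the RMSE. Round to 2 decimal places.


MSE = 41.8333. RMSE = sqrt(41.8333) = 6.47.

6.47


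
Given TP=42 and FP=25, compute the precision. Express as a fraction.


Precision = TP / (TP + FP) = 42 / 67 = 42/67.

42/67


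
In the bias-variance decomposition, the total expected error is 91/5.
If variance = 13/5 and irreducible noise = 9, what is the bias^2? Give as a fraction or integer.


Total error = bias^2 + variance + irreducible noise. So bias^2 = 91/5 - 13/5 - 9 = 33/5.

33/5


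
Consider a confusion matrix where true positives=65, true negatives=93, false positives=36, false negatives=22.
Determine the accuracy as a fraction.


Accuracy = (TP + TN) / (TP + TN + FP + FN) = (65 + 93) / 216 = 79/108.

79/108


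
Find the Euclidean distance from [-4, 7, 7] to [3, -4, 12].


d = sqrt(sum of squared differences). (-4-3)^2=49, (7--4)^2=121, (7-12)^2=25. Sum = 195.

sqrt(195)


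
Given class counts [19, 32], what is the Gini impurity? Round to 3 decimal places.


Total = 51. Proportions: 19/51, 32/51. sum(p_i^2) = 0.5325. Gini = 1 - 0.5325 = 0.4675, which rounds to 0.468.

0.468


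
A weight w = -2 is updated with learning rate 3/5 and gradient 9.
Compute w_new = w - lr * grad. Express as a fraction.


w_new = -2 - 3/5 * 9 = -2 - 27/5 = -37/5.

-37/5


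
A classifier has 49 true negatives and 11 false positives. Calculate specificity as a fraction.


Specificity = TN / (TN + FP) = 49 / 60 = 49/60.

49/60


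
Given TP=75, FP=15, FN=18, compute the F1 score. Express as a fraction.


Precision = 75/90 = 5/6. Recall = 75/93 = 25/31. F1 = 2*P*R/(P+R) = 50/61.

50/61


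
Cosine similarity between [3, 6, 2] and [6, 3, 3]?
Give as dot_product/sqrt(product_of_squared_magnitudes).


dot = 42. |a|^2 = 49, |b|^2 = 54. cos = 42/sqrt(2646).

42/sqrt(2646)


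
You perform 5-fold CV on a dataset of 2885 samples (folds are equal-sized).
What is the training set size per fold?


Each validation fold has 2885/5 = 577 samples. Training set = 2885 - 577 = 2308.

2308


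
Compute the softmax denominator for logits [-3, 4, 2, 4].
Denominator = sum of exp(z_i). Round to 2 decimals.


Denom = e^-3=0.0498 + e^4=54.5982 + e^2=7.3891 + e^4=54.5982. Sum = 116.6353, which rounds to 116.64.

116.64


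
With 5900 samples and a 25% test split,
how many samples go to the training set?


Test set = 5900 * 25% = 1475. Training set = 5900 - 1475 = 4425.

4425


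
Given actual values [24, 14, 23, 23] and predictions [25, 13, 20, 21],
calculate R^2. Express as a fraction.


Mean(y) = 21. SS_res = 15. SS_tot = 66. R^2 = 1 - 15/(66) = 17/22.

17/22


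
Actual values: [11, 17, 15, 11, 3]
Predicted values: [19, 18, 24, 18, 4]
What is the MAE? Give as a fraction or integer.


MAE = (1/5) * (|11-19|=8 + |17-18|=1 + |15-24|=9 + |11-18|=7 + |3-4|=1). Sum = 26. MAE = 26/5.

26/5


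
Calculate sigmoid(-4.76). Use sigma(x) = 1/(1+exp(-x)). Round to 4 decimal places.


sigma(-4.76) = 1/(1+e^(4.76)) = 1/(1+116.745926) = 1/117.745926 = 0.0085.

0.0085


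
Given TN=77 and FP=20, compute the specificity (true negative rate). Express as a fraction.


Specificity = TN / (TN + FP) = 77 / 97 = 77/97.

77/97


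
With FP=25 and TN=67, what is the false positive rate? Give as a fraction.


FPR = FP / (FP + TN) = 25 / 92 = 25/92.

25/92


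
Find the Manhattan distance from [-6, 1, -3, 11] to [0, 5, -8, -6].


d = sum of absolute differences: |-6-0|=6 + |1-5|=4 + |-3--8|=5 + |11--6|=17 = 32.

32


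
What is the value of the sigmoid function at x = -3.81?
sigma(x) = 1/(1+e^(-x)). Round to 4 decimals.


sigma(-3.81) = 1/(1+e^(3.81)) = 1/(1+45.150439) = 1/46.150439 = 0.0217.

0.0217


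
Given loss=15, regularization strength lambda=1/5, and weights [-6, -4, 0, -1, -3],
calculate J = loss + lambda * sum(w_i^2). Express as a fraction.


L2 sq norm = sum(w^2) = 62. J = 15 + 1/5 * 62 = 137/5.

137/5


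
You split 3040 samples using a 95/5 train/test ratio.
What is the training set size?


Test set = 3040 * 5% = 152. Training set = 3040 - 152 = 2888.

2888


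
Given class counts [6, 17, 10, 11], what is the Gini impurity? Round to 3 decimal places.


Total = 44. Proportions: 6/44, 17/44, 10/44, 11/44. sum(p_i^2) = 0.2820. Gini = 1 - 0.2820 = 0.7180, which rounds to 0.718.

0.718


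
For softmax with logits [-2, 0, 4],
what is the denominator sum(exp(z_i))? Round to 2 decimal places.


Denom = e^-2=0.1353 + e^0=1.0000 + e^4=54.5982. Sum = 55.7335, which rounds to 55.73.

55.73


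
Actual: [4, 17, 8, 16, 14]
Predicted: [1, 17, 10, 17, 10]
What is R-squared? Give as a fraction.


Mean(y) = 59/5. SS_res = 30. SS_tot = 624/5. R^2 = 1 - 30/(624/5) = 79/104.

79/104


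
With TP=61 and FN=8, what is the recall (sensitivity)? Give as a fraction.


Recall = TP / (TP + FN) = 61 / 69 = 61/69.

61/69


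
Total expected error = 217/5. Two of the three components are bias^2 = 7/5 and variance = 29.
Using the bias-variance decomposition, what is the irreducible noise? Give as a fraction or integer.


Total error = bias^2 + variance + irreducible noise. So irreducible noise = 217/5 - 7/5 - 29 = 13.

13


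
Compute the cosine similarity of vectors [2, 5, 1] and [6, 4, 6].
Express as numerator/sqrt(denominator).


dot = 38. |a|^2 = 30, |b|^2 = 88. cos = 38/sqrt(2640).

38/sqrt(2640)


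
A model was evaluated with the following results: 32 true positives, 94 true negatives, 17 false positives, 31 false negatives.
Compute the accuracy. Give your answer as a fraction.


Accuracy = (TP + TN) / (TP + TN + FP + FN) = (32 + 94) / 174 = 21/29.

21/29
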